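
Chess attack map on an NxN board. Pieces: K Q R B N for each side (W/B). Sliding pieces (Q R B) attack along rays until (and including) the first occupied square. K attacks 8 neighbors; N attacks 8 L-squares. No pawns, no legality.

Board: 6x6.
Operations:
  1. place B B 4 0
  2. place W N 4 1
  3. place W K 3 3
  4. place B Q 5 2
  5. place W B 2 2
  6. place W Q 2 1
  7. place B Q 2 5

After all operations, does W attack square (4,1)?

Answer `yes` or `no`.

Op 1: place BB@(4,0)
Op 2: place WN@(4,1)
Op 3: place WK@(3,3)
Op 4: place BQ@(5,2)
Op 5: place WB@(2,2)
Op 6: place WQ@(2,1)
Op 7: place BQ@(2,5)
Per-piece attacks for W:
  WQ@(2,1): attacks (2,2) (2,0) (3,1) (4,1) (1,1) (0,1) (3,2) (4,3) (5,4) (3,0) (1,2) (0,3) (1,0) [ray(0,1) blocked at (2,2); ray(1,0) blocked at (4,1)]
  WB@(2,2): attacks (3,3) (3,1) (4,0) (1,3) (0,4) (1,1) (0,0) [ray(1,1) blocked at (3,3); ray(1,-1) blocked at (4,0)]
  WK@(3,3): attacks (3,4) (3,2) (4,3) (2,3) (4,4) (4,2) (2,4) (2,2)
  WN@(4,1): attacks (5,3) (3,3) (2,2) (2,0)
W attacks (4,1): yes

Answer: yes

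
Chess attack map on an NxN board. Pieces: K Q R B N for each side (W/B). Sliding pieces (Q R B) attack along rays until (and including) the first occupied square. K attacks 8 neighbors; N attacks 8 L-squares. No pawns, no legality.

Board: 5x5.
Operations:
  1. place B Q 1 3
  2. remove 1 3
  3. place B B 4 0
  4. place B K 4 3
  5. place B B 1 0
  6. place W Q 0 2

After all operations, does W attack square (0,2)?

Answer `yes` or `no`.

Answer: no

Derivation:
Op 1: place BQ@(1,3)
Op 2: remove (1,3)
Op 3: place BB@(4,0)
Op 4: place BK@(4,3)
Op 5: place BB@(1,0)
Op 6: place WQ@(0,2)
Per-piece attacks for W:
  WQ@(0,2): attacks (0,3) (0,4) (0,1) (0,0) (1,2) (2,2) (3,2) (4,2) (1,3) (2,4) (1,1) (2,0)
W attacks (0,2): no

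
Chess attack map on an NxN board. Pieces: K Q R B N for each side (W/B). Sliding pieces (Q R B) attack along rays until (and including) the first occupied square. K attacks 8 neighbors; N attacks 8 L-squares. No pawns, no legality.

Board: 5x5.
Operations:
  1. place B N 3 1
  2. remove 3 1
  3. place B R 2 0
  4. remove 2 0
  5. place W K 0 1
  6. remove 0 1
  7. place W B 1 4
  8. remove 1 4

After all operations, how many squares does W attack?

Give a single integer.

Answer: 0

Derivation:
Op 1: place BN@(3,1)
Op 2: remove (3,1)
Op 3: place BR@(2,0)
Op 4: remove (2,0)
Op 5: place WK@(0,1)
Op 6: remove (0,1)
Op 7: place WB@(1,4)
Op 8: remove (1,4)
Per-piece attacks for W:
Union (0 distinct): (none)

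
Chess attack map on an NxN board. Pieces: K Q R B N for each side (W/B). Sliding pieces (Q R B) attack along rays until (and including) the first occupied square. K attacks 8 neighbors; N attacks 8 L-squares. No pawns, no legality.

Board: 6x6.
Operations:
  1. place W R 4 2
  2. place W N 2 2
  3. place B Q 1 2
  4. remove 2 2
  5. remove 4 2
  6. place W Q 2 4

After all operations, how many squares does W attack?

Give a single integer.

Answer: 17

Derivation:
Op 1: place WR@(4,2)
Op 2: place WN@(2,2)
Op 3: place BQ@(1,2)
Op 4: remove (2,2)
Op 5: remove (4,2)
Op 6: place WQ@(2,4)
Per-piece attacks for W:
  WQ@(2,4): attacks (2,5) (2,3) (2,2) (2,1) (2,0) (3,4) (4,4) (5,4) (1,4) (0,4) (3,5) (3,3) (4,2) (5,1) (1,5) (1,3) (0,2)
Union (17 distinct): (0,2) (0,4) (1,3) (1,4) (1,5) (2,0) (2,1) (2,2) (2,3) (2,5) (3,3) (3,4) (3,5) (4,2) (4,4) (5,1) (5,4)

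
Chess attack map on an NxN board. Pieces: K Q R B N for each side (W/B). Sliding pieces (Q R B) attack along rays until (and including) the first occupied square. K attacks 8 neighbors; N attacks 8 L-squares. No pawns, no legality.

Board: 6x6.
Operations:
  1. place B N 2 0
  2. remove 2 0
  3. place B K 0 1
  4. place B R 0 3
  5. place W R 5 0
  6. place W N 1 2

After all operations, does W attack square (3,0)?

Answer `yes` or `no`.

Answer: yes

Derivation:
Op 1: place BN@(2,0)
Op 2: remove (2,0)
Op 3: place BK@(0,1)
Op 4: place BR@(0,3)
Op 5: place WR@(5,0)
Op 6: place WN@(1,2)
Per-piece attacks for W:
  WN@(1,2): attacks (2,4) (3,3) (0,4) (2,0) (3,1) (0,0)
  WR@(5,0): attacks (5,1) (5,2) (5,3) (5,4) (5,5) (4,0) (3,0) (2,0) (1,0) (0,0)
W attacks (3,0): yes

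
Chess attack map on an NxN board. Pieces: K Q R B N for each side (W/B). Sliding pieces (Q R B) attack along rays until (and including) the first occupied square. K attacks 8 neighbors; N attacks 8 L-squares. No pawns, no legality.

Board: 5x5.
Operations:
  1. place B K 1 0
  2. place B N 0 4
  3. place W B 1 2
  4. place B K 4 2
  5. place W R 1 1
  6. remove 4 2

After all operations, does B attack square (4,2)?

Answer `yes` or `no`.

Answer: no

Derivation:
Op 1: place BK@(1,0)
Op 2: place BN@(0,4)
Op 3: place WB@(1,2)
Op 4: place BK@(4,2)
Op 5: place WR@(1,1)
Op 6: remove (4,2)
Per-piece attacks for B:
  BN@(0,4): attacks (1,2) (2,3)
  BK@(1,0): attacks (1,1) (2,0) (0,0) (2,1) (0,1)
B attacks (4,2): no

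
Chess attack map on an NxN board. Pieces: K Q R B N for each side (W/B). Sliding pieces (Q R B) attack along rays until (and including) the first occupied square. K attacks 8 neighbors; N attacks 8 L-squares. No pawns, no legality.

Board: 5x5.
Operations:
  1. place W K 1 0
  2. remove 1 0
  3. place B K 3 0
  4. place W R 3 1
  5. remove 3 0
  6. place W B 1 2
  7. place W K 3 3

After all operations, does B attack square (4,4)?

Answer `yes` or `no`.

Op 1: place WK@(1,0)
Op 2: remove (1,0)
Op 3: place BK@(3,0)
Op 4: place WR@(3,1)
Op 5: remove (3,0)
Op 6: place WB@(1,2)
Op 7: place WK@(3,3)
Per-piece attacks for B:
B attacks (4,4): no

Answer: no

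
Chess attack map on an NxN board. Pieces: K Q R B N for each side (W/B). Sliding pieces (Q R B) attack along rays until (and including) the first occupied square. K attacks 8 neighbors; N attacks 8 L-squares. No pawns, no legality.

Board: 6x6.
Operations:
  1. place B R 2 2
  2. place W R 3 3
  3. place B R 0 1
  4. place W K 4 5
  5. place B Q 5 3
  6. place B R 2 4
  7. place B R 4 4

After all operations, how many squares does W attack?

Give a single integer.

Answer: 13

Derivation:
Op 1: place BR@(2,2)
Op 2: place WR@(3,3)
Op 3: place BR@(0,1)
Op 4: place WK@(4,5)
Op 5: place BQ@(5,3)
Op 6: place BR@(2,4)
Op 7: place BR@(4,4)
Per-piece attacks for W:
  WR@(3,3): attacks (3,4) (3,5) (3,2) (3,1) (3,0) (4,3) (5,3) (2,3) (1,3) (0,3) [ray(1,0) blocked at (5,3)]
  WK@(4,5): attacks (4,4) (5,5) (3,5) (5,4) (3,4)
Union (13 distinct): (0,3) (1,3) (2,3) (3,0) (3,1) (3,2) (3,4) (3,5) (4,3) (4,4) (5,3) (5,4) (5,5)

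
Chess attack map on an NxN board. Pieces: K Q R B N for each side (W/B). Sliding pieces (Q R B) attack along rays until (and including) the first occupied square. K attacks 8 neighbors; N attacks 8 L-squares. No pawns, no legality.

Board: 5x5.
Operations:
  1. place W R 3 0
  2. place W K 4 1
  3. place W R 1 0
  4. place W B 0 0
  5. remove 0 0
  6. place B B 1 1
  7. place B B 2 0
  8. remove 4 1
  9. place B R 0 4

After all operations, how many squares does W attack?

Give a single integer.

Answer: 8

Derivation:
Op 1: place WR@(3,0)
Op 2: place WK@(4,1)
Op 3: place WR@(1,0)
Op 4: place WB@(0,0)
Op 5: remove (0,0)
Op 6: place BB@(1,1)
Op 7: place BB@(2,0)
Op 8: remove (4,1)
Op 9: place BR@(0,4)
Per-piece attacks for W:
  WR@(1,0): attacks (1,1) (2,0) (0,0) [ray(0,1) blocked at (1,1); ray(1,0) blocked at (2,0)]
  WR@(3,0): attacks (3,1) (3,2) (3,3) (3,4) (4,0) (2,0) [ray(-1,0) blocked at (2,0)]
Union (8 distinct): (0,0) (1,1) (2,0) (3,1) (3,2) (3,3) (3,4) (4,0)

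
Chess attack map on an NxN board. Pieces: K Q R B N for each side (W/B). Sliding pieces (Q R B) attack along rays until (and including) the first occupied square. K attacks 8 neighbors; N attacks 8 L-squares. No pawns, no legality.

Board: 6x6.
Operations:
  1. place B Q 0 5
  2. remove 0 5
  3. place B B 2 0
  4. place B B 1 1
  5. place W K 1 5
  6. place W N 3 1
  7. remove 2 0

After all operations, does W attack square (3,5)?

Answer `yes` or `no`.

Op 1: place BQ@(0,5)
Op 2: remove (0,5)
Op 3: place BB@(2,0)
Op 4: place BB@(1,1)
Op 5: place WK@(1,5)
Op 6: place WN@(3,1)
Op 7: remove (2,0)
Per-piece attacks for W:
  WK@(1,5): attacks (1,4) (2,5) (0,5) (2,4) (0,4)
  WN@(3,1): attacks (4,3) (5,2) (2,3) (1,2) (5,0) (1,0)
W attacks (3,5): no

Answer: no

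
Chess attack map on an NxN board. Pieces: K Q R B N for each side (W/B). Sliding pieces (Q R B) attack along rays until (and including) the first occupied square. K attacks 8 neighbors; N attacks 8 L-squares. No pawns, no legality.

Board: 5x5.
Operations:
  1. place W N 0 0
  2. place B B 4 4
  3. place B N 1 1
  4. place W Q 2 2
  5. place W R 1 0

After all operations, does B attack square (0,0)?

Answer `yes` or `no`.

Answer: no

Derivation:
Op 1: place WN@(0,0)
Op 2: place BB@(4,4)
Op 3: place BN@(1,1)
Op 4: place WQ@(2,2)
Op 5: place WR@(1,0)
Per-piece attacks for B:
  BN@(1,1): attacks (2,3) (3,2) (0,3) (3,0)
  BB@(4,4): attacks (3,3) (2,2) [ray(-1,-1) blocked at (2,2)]
B attacks (0,0): no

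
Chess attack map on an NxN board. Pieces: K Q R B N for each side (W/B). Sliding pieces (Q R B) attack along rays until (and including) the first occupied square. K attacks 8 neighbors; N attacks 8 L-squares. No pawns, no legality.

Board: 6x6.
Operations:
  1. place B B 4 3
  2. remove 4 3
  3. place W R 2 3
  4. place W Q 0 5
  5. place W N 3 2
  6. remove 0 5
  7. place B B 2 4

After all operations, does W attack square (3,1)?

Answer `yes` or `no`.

Op 1: place BB@(4,3)
Op 2: remove (4,3)
Op 3: place WR@(2,3)
Op 4: place WQ@(0,5)
Op 5: place WN@(3,2)
Op 6: remove (0,5)
Op 7: place BB@(2,4)
Per-piece attacks for W:
  WR@(2,3): attacks (2,4) (2,2) (2,1) (2,0) (3,3) (4,3) (5,3) (1,3) (0,3) [ray(0,1) blocked at (2,4)]
  WN@(3,2): attacks (4,4) (5,3) (2,4) (1,3) (4,0) (5,1) (2,0) (1,1)
W attacks (3,1): no

Answer: no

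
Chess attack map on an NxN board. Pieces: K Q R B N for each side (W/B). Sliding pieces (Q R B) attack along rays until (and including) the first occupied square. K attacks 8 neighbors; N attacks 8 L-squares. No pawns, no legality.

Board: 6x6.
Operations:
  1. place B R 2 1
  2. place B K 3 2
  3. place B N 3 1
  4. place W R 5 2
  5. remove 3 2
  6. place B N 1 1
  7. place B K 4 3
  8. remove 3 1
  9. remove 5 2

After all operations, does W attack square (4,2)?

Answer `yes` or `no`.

Answer: no

Derivation:
Op 1: place BR@(2,1)
Op 2: place BK@(3,2)
Op 3: place BN@(3,1)
Op 4: place WR@(5,2)
Op 5: remove (3,2)
Op 6: place BN@(1,1)
Op 7: place BK@(4,3)
Op 8: remove (3,1)
Op 9: remove (5,2)
Per-piece attacks for W:
W attacks (4,2): no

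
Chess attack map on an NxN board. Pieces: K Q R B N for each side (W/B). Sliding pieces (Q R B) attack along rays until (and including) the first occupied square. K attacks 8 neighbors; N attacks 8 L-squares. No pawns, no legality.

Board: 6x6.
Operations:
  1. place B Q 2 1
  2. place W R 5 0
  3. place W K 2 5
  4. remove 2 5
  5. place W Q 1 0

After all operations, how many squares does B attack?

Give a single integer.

Op 1: place BQ@(2,1)
Op 2: place WR@(5,0)
Op 3: place WK@(2,5)
Op 4: remove (2,5)
Op 5: place WQ@(1,0)
Per-piece attacks for B:
  BQ@(2,1): attacks (2,2) (2,3) (2,4) (2,5) (2,0) (3,1) (4,1) (5,1) (1,1) (0,1) (3,2) (4,3) (5,4) (3,0) (1,2) (0,3) (1,0) [ray(-1,-1) blocked at (1,0)]
Union (17 distinct): (0,1) (0,3) (1,0) (1,1) (1,2) (2,0) (2,2) (2,3) (2,4) (2,5) (3,0) (3,1) (3,2) (4,1) (4,3) (5,1) (5,4)

Answer: 17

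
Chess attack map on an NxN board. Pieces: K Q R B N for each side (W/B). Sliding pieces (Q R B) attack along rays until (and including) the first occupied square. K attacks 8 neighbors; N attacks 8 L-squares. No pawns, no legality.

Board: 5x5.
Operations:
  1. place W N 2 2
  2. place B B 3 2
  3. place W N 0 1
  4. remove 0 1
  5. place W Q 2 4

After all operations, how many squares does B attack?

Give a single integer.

Answer: 6

Derivation:
Op 1: place WN@(2,2)
Op 2: place BB@(3,2)
Op 3: place WN@(0,1)
Op 4: remove (0,1)
Op 5: place WQ@(2,4)
Per-piece attacks for B:
  BB@(3,2): attacks (4,3) (4,1) (2,3) (1,4) (2,1) (1,0)
Union (6 distinct): (1,0) (1,4) (2,1) (2,3) (4,1) (4,3)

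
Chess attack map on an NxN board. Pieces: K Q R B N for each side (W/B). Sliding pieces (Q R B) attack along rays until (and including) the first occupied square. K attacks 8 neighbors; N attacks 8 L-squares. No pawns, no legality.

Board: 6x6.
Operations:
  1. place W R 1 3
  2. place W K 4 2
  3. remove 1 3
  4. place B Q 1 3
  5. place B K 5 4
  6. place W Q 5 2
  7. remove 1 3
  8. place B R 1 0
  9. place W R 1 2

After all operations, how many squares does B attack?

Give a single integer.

Answer: 12

Derivation:
Op 1: place WR@(1,3)
Op 2: place WK@(4,2)
Op 3: remove (1,3)
Op 4: place BQ@(1,3)
Op 5: place BK@(5,4)
Op 6: place WQ@(5,2)
Op 7: remove (1,3)
Op 8: place BR@(1,0)
Op 9: place WR@(1,2)
Per-piece attacks for B:
  BR@(1,0): attacks (1,1) (1,2) (2,0) (3,0) (4,0) (5,0) (0,0) [ray(0,1) blocked at (1,2)]
  BK@(5,4): attacks (5,5) (5,3) (4,4) (4,5) (4,3)
Union (12 distinct): (0,0) (1,1) (1,2) (2,0) (3,0) (4,0) (4,3) (4,4) (4,5) (5,0) (5,3) (5,5)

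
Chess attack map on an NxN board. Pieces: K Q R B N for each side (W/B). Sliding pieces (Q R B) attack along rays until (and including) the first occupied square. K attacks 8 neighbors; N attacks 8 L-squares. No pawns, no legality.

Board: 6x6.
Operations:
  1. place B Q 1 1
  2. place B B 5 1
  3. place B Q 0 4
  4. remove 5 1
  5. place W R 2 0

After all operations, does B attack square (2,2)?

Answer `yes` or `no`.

Op 1: place BQ@(1,1)
Op 2: place BB@(5,1)
Op 3: place BQ@(0,4)
Op 4: remove (5,1)
Op 5: place WR@(2,0)
Per-piece attacks for B:
  BQ@(0,4): attacks (0,5) (0,3) (0,2) (0,1) (0,0) (1,4) (2,4) (3,4) (4,4) (5,4) (1,5) (1,3) (2,2) (3,1) (4,0)
  BQ@(1,1): attacks (1,2) (1,3) (1,4) (1,5) (1,0) (2,1) (3,1) (4,1) (5,1) (0,1) (2,2) (3,3) (4,4) (5,5) (2,0) (0,2) (0,0) [ray(1,-1) blocked at (2,0)]
B attacks (2,2): yes

Answer: yes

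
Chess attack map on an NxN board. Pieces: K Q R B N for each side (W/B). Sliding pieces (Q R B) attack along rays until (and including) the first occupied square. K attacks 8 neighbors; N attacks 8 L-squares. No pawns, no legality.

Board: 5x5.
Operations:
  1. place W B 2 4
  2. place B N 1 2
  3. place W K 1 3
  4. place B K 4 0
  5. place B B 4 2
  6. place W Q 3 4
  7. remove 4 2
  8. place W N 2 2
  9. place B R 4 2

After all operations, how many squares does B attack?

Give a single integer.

Answer: 13

Derivation:
Op 1: place WB@(2,4)
Op 2: place BN@(1,2)
Op 3: place WK@(1,3)
Op 4: place BK@(4,0)
Op 5: place BB@(4,2)
Op 6: place WQ@(3,4)
Op 7: remove (4,2)
Op 8: place WN@(2,2)
Op 9: place BR@(4,2)
Per-piece attacks for B:
  BN@(1,2): attacks (2,4) (3,3) (0,4) (2,0) (3,1) (0,0)
  BK@(4,0): attacks (4,1) (3,0) (3,1)
  BR@(4,2): attacks (4,3) (4,4) (4,1) (4,0) (3,2) (2,2) [ray(0,-1) blocked at (4,0); ray(-1,0) blocked at (2,2)]
Union (13 distinct): (0,0) (0,4) (2,0) (2,2) (2,4) (3,0) (3,1) (3,2) (3,3) (4,0) (4,1) (4,3) (4,4)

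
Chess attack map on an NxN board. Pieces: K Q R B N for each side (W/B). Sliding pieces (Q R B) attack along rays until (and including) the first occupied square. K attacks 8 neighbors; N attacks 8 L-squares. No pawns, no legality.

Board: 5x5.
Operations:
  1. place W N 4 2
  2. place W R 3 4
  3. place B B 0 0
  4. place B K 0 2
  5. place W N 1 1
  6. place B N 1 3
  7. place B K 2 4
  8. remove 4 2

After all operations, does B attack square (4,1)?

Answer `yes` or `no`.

Answer: no

Derivation:
Op 1: place WN@(4,2)
Op 2: place WR@(3,4)
Op 3: place BB@(0,0)
Op 4: place BK@(0,2)
Op 5: place WN@(1,1)
Op 6: place BN@(1,3)
Op 7: place BK@(2,4)
Op 8: remove (4,2)
Per-piece attacks for B:
  BB@(0,0): attacks (1,1) [ray(1,1) blocked at (1,1)]
  BK@(0,2): attacks (0,3) (0,1) (1,2) (1,3) (1,1)
  BN@(1,3): attacks (3,4) (2,1) (3,2) (0,1)
  BK@(2,4): attacks (2,3) (3,4) (1,4) (3,3) (1,3)
B attacks (4,1): no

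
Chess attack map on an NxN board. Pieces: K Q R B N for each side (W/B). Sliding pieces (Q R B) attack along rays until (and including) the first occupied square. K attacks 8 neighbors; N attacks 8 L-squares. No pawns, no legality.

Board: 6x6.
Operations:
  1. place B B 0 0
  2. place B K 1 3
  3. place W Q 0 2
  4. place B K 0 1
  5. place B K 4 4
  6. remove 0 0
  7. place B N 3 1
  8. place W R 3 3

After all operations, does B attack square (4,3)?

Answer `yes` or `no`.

Answer: yes

Derivation:
Op 1: place BB@(0,0)
Op 2: place BK@(1,3)
Op 3: place WQ@(0,2)
Op 4: place BK@(0,1)
Op 5: place BK@(4,4)
Op 6: remove (0,0)
Op 7: place BN@(3,1)
Op 8: place WR@(3,3)
Per-piece attacks for B:
  BK@(0,1): attacks (0,2) (0,0) (1,1) (1,2) (1,0)
  BK@(1,3): attacks (1,4) (1,2) (2,3) (0,3) (2,4) (2,2) (0,4) (0,2)
  BN@(3,1): attacks (4,3) (5,2) (2,3) (1,2) (5,0) (1,0)
  BK@(4,4): attacks (4,5) (4,3) (5,4) (3,4) (5,5) (5,3) (3,5) (3,3)
B attacks (4,3): yes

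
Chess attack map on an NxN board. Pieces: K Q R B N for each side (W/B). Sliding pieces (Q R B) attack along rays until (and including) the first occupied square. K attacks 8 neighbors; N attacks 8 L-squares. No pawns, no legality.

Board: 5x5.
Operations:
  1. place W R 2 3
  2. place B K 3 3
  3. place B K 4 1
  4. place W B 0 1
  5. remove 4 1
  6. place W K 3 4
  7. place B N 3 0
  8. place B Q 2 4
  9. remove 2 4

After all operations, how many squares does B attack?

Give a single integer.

Answer: 9

Derivation:
Op 1: place WR@(2,3)
Op 2: place BK@(3,3)
Op 3: place BK@(4,1)
Op 4: place WB@(0,1)
Op 5: remove (4,1)
Op 6: place WK@(3,4)
Op 7: place BN@(3,0)
Op 8: place BQ@(2,4)
Op 9: remove (2,4)
Per-piece attacks for B:
  BN@(3,0): attacks (4,2) (2,2) (1,1)
  BK@(3,3): attacks (3,4) (3,2) (4,3) (2,3) (4,4) (4,2) (2,4) (2,2)
Union (9 distinct): (1,1) (2,2) (2,3) (2,4) (3,2) (3,4) (4,2) (4,3) (4,4)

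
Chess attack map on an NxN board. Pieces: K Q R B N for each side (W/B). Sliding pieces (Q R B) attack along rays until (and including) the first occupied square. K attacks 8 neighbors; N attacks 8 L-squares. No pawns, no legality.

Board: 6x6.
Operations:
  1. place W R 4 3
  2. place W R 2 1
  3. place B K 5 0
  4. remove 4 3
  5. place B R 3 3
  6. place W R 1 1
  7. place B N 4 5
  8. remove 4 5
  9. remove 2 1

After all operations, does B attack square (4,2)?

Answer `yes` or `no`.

Op 1: place WR@(4,3)
Op 2: place WR@(2,1)
Op 3: place BK@(5,0)
Op 4: remove (4,3)
Op 5: place BR@(3,3)
Op 6: place WR@(1,1)
Op 7: place BN@(4,5)
Op 8: remove (4,5)
Op 9: remove (2,1)
Per-piece attacks for B:
  BR@(3,3): attacks (3,4) (3,5) (3,2) (3,1) (3,0) (4,3) (5,3) (2,3) (1,3) (0,3)
  BK@(5,0): attacks (5,1) (4,0) (4,1)
B attacks (4,2): no

Answer: no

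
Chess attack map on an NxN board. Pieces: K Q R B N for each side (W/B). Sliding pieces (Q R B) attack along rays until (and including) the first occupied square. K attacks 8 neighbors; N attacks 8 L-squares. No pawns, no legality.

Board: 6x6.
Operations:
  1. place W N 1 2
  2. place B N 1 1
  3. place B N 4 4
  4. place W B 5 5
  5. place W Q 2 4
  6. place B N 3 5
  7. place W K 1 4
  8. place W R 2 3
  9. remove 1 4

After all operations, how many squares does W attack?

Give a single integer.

Op 1: place WN@(1,2)
Op 2: place BN@(1,1)
Op 3: place BN@(4,4)
Op 4: place WB@(5,5)
Op 5: place WQ@(2,4)
Op 6: place BN@(3,5)
Op 7: place WK@(1,4)
Op 8: place WR@(2,3)
Op 9: remove (1,4)
Per-piece attacks for W:
  WN@(1,2): attacks (2,4) (3,3) (0,4) (2,0) (3,1) (0,0)
  WR@(2,3): attacks (2,4) (2,2) (2,1) (2,0) (3,3) (4,3) (5,3) (1,3) (0,3) [ray(0,1) blocked at (2,4)]
  WQ@(2,4): attacks (2,5) (2,3) (3,4) (4,4) (1,4) (0,4) (3,5) (3,3) (4,2) (5,1) (1,5) (1,3) (0,2) [ray(0,-1) blocked at (2,3); ray(1,0) blocked at (4,4); ray(1,1) blocked at (3,5)]
  WB@(5,5): attacks (4,4) [ray(-1,-1) blocked at (4,4)]
Union (22 distinct): (0,0) (0,2) (0,3) (0,4) (1,3) (1,4) (1,5) (2,0) (2,1) (2,2) (2,3) (2,4) (2,5) (3,1) (3,3) (3,4) (3,5) (4,2) (4,3) (4,4) (5,1) (5,3)

Answer: 22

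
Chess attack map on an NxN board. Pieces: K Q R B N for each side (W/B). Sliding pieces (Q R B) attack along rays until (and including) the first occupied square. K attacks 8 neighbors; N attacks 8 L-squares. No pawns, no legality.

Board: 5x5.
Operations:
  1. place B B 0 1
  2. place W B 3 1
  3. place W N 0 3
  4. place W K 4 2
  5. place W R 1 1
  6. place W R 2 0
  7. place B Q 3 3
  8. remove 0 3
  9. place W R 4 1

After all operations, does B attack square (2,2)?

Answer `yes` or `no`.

Answer: yes

Derivation:
Op 1: place BB@(0,1)
Op 2: place WB@(3,1)
Op 3: place WN@(0,3)
Op 4: place WK@(4,2)
Op 5: place WR@(1,1)
Op 6: place WR@(2,0)
Op 7: place BQ@(3,3)
Op 8: remove (0,3)
Op 9: place WR@(4,1)
Per-piece attacks for B:
  BB@(0,1): attacks (1,2) (2,3) (3,4) (1,0)
  BQ@(3,3): attacks (3,4) (3,2) (3,1) (4,3) (2,3) (1,3) (0,3) (4,4) (4,2) (2,4) (2,2) (1,1) [ray(0,-1) blocked at (3,1); ray(1,-1) blocked at (4,2); ray(-1,-1) blocked at (1,1)]
B attacks (2,2): yes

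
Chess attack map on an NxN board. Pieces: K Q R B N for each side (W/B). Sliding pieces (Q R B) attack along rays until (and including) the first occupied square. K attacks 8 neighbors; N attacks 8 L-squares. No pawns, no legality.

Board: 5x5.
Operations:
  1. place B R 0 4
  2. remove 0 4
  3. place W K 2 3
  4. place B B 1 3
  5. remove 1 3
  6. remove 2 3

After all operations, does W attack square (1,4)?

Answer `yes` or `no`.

Answer: no

Derivation:
Op 1: place BR@(0,4)
Op 2: remove (0,4)
Op 3: place WK@(2,3)
Op 4: place BB@(1,3)
Op 5: remove (1,3)
Op 6: remove (2,3)
Per-piece attacks for W:
W attacks (1,4): no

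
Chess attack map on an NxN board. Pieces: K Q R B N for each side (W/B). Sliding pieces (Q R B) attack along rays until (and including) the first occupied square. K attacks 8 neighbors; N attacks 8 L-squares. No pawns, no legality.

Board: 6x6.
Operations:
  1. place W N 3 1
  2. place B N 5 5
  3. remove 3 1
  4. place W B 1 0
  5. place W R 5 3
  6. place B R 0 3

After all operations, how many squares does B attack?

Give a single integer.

Answer: 11

Derivation:
Op 1: place WN@(3,1)
Op 2: place BN@(5,5)
Op 3: remove (3,1)
Op 4: place WB@(1,0)
Op 5: place WR@(5,3)
Op 6: place BR@(0,3)
Per-piece attacks for B:
  BR@(0,3): attacks (0,4) (0,5) (0,2) (0,1) (0,0) (1,3) (2,3) (3,3) (4,3) (5,3) [ray(1,0) blocked at (5,3)]
  BN@(5,5): attacks (4,3) (3,4)
Union (11 distinct): (0,0) (0,1) (0,2) (0,4) (0,5) (1,3) (2,3) (3,3) (3,4) (4,3) (5,3)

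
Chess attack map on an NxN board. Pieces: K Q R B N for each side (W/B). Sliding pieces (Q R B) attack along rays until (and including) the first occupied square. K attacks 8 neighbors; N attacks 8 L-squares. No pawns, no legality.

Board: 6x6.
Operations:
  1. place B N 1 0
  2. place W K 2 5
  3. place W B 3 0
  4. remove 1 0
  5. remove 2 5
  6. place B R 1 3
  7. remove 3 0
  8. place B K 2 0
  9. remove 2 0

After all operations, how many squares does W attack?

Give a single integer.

Answer: 0

Derivation:
Op 1: place BN@(1,0)
Op 2: place WK@(2,5)
Op 3: place WB@(3,0)
Op 4: remove (1,0)
Op 5: remove (2,5)
Op 6: place BR@(1,3)
Op 7: remove (3,0)
Op 8: place BK@(2,0)
Op 9: remove (2,0)
Per-piece attacks for W:
Union (0 distinct): (none)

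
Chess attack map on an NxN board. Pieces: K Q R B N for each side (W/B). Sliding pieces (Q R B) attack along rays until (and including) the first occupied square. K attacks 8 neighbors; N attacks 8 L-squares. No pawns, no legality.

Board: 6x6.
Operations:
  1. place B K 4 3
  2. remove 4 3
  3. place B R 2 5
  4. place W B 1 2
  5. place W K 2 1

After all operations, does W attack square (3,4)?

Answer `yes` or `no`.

Answer: yes

Derivation:
Op 1: place BK@(4,3)
Op 2: remove (4,3)
Op 3: place BR@(2,5)
Op 4: place WB@(1,2)
Op 5: place WK@(2,1)
Per-piece attacks for W:
  WB@(1,2): attacks (2,3) (3,4) (4,5) (2,1) (0,3) (0,1) [ray(1,-1) blocked at (2,1)]
  WK@(2,1): attacks (2,2) (2,0) (3,1) (1,1) (3,2) (3,0) (1,2) (1,0)
W attacks (3,4): yes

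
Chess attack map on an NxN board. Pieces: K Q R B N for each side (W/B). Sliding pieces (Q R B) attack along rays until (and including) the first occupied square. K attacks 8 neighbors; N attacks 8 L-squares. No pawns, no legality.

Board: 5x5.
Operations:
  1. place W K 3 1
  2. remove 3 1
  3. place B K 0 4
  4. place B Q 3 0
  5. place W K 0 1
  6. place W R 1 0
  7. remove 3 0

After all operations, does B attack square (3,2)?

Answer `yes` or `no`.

Op 1: place WK@(3,1)
Op 2: remove (3,1)
Op 3: place BK@(0,4)
Op 4: place BQ@(3,0)
Op 5: place WK@(0,1)
Op 6: place WR@(1,0)
Op 7: remove (3,0)
Per-piece attacks for B:
  BK@(0,4): attacks (0,3) (1,4) (1,3)
B attacks (3,2): no

Answer: no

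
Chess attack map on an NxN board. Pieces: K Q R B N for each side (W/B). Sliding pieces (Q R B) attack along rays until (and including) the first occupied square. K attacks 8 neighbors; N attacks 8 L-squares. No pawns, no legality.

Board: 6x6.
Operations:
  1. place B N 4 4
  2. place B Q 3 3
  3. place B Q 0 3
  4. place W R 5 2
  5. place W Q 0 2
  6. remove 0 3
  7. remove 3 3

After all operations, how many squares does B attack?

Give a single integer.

Op 1: place BN@(4,4)
Op 2: place BQ@(3,3)
Op 3: place BQ@(0,3)
Op 4: place WR@(5,2)
Op 5: place WQ@(0,2)
Op 6: remove (0,3)
Op 7: remove (3,3)
Per-piece attacks for B:
  BN@(4,4): attacks (2,5) (5,2) (3,2) (2,3)
Union (4 distinct): (2,3) (2,5) (3,2) (5,2)

Answer: 4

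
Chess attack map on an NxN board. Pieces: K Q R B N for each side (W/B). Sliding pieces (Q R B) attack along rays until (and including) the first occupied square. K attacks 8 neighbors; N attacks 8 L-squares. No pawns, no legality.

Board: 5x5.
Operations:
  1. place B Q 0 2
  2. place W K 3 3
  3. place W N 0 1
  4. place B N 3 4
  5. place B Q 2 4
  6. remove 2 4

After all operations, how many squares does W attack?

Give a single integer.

Answer: 10

Derivation:
Op 1: place BQ@(0,2)
Op 2: place WK@(3,3)
Op 3: place WN@(0,1)
Op 4: place BN@(3,4)
Op 5: place BQ@(2,4)
Op 6: remove (2,4)
Per-piece attacks for W:
  WN@(0,1): attacks (1,3) (2,2) (2,0)
  WK@(3,3): attacks (3,4) (3,2) (4,3) (2,3) (4,4) (4,2) (2,4) (2,2)
Union (10 distinct): (1,3) (2,0) (2,2) (2,3) (2,4) (3,2) (3,4) (4,2) (4,3) (4,4)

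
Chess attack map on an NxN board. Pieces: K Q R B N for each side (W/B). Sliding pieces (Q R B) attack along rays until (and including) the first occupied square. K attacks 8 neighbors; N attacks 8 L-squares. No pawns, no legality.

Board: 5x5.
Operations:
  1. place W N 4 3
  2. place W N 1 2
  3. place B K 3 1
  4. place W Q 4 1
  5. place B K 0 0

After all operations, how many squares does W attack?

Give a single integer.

Answer: 14

Derivation:
Op 1: place WN@(4,3)
Op 2: place WN@(1,2)
Op 3: place BK@(3,1)
Op 4: place WQ@(4,1)
Op 5: place BK@(0,0)
Per-piece attacks for W:
  WN@(1,2): attacks (2,4) (3,3) (0,4) (2,0) (3,1) (0,0)
  WQ@(4,1): attacks (4,2) (4,3) (4,0) (3,1) (3,2) (2,3) (1,4) (3,0) [ray(0,1) blocked at (4,3); ray(-1,0) blocked at (3,1)]
  WN@(4,3): attacks (2,4) (3,1) (2,2)
Union (14 distinct): (0,0) (0,4) (1,4) (2,0) (2,2) (2,3) (2,4) (3,0) (3,1) (3,2) (3,3) (4,0) (4,2) (4,3)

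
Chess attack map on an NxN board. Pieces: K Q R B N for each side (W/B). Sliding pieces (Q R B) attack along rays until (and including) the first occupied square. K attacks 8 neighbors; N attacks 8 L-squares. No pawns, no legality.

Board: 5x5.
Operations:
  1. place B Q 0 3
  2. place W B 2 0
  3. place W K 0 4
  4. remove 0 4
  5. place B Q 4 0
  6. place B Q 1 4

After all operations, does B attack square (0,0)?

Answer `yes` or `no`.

Op 1: place BQ@(0,3)
Op 2: place WB@(2,0)
Op 3: place WK@(0,4)
Op 4: remove (0,4)
Op 5: place BQ@(4,0)
Op 6: place BQ@(1,4)
Per-piece attacks for B:
  BQ@(0,3): attacks (0,4) (0,2) (0,1) (0,0) (1,3) (2,3) (3,3) (4,3) (1,4) (1,2) (2,1) (3,0) [ray(1,1) blocked at (1,4)]
  BQ@(1,4): attacks (1,3) (1,2) (1,1) (1,0) (2,4) (3,4) (4,4) (0,4) (2,3) (3,2) (4,1) (0,3) [ray(-1,-1) blocked at (0,3)]
  BQ@(4,0): attacks (4,1) (4,2) (4,3) (4,4) (3,0) (2,0) (3,1) (2,2) (1,3) (0,4) [ray(-1,0) blocked at (2,0)]
B attacks (0,0): yes

Answer: yes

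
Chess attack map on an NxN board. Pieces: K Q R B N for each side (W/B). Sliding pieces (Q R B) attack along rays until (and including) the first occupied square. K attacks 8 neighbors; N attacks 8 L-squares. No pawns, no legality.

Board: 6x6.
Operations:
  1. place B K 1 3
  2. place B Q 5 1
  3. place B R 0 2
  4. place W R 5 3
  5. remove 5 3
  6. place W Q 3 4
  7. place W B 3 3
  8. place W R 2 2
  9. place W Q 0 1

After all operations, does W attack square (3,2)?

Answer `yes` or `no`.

Op 1: place BK@(1,3)
Op 2: place BQ@(5,1)
Op 3: place BR@(0,2)
Op 4: place WR@(5,3)
Op 5: remove (5,3)
Op 6: place WQ@(3,4)
Op 7: place WB@(3,3)
Op 8: place WR@(2,2)
Op 9: place WQ@(0,1)
Per-piece attacks for W:
  WQ@(0,1): attacks (0,2) (0,0) (1,1) (2,1) (3,1) (4,1) (5,1) (1,2) (2,3) (3,4) (1,0) [ray(0,1) blocked at (0,2); ray(1,0) blocked at (5,1); ray(1,1) blocked at (3,4)]
  WR@(2,2): attacks (2,3) (2,4) (2,5) (2,1) (2,0) (3,2) (4,2) (5,2) (1,2) (0,2) [ray(-1,0) blocked at (0,2)]
  WB@(3,3): attacks (4,4) (5,5) (4,2) (5,1) (2,4) (1,5) (2,2) [ray(1,-1) blocked at (5,1); ray(-1,-1) blocked at (2,2)]
  WQ@(3,4): attacks (3,5) (3,3) (4,4) (5,4) (2,4) (1,4) (0,4) (4,5) (4,3) (5,2) (2,5) (2,3) (1,2) (0,1) [ray(0,-1) blocked at (3,3); ray(-1,-1) blocked at (0,1)]
W attacks (3,2): yes

Answer: yes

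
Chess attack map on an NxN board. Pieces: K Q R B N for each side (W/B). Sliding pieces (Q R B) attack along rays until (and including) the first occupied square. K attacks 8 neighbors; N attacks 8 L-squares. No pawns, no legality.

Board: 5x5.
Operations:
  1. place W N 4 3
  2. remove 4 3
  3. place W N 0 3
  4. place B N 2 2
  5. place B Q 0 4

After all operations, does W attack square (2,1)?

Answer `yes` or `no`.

Op 1: place WN@(4,3)
Op 2: remove (4,3)
Op 3: place WN@(0,3)
Op 4: place BN@(2,2)
Op 5: place BQ@(0,4)
Per-piece attacks for W:
  WN@(0,3): attacks (2,4) (1,1) (2,2)
W attacks (2,1): no

Answer: no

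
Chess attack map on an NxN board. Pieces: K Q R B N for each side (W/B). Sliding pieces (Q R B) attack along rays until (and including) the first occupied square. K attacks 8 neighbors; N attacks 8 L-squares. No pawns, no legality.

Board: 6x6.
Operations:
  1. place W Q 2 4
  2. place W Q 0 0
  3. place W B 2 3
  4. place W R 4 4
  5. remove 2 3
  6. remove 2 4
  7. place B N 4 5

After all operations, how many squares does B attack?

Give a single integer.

Answer: 3

Derivation:
Op 1: place WQ@(2,4)
Op 2: place WQ@(0,0)
Op 3: place WB@(2,3)
Op 4: place WR@(4,4)
Op 5: remove (2,3)
Op 6: remove (2,4)
Op 7: place BN@(4,5)
Per-piece attacks for B:
  BN@(4,5): attacks (5,3) (3,3) (2,4)
Union (3 distinct): (2,4) (3,3) (5,3)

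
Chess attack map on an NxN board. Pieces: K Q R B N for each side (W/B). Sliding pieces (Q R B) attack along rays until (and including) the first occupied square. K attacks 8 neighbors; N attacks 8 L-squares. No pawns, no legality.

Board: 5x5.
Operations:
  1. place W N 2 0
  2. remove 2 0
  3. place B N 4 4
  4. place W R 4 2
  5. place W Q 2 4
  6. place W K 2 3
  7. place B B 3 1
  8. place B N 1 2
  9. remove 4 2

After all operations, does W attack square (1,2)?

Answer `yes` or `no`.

Answer: yes

Derivation:
Op 1: place WN@(2,0)
Op 2: remove (2,0)
Op 3: place BN@(4,4)
Op 4: place WR@(4,2)
Op 5: place WQ@(2,4)
Op 6: place WK@(2,3)
Op 7: place BB@(3,1)
Op 8: place BN@(1,2)
Op 9: remove (4,2)
Per-piece attacks for W:
  WK@(2,3): attacks (2,4) (2,2) (3,3) (1,3) (3,4) (3,2) (1,4) (1,2)
  WQ@(2,4): attacks (2,3) (3,4) (4,4) (1,4) (0,4) (3,3) (4,2) (1,3) (0,2) [ray(0,-1) blocked at (2,3); ray(1,0) blocked at (4,4)]
W attacks (1,2): yes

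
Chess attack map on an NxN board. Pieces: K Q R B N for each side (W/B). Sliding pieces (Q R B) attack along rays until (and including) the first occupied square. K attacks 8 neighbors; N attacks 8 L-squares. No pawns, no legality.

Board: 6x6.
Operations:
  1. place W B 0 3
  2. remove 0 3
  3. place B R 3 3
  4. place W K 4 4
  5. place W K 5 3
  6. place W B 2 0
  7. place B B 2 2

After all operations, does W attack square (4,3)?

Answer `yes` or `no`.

Answer: yes

Derivation:
Op 1: place WB@(0,3)
Op 2: remove (0,3)
Op 3: place BR@(3,3)
Op 4: place WK@(4,4)
Op 5: place WK@(5,3)
Op 6: place WB@(2,0)
Op 7: place BB@(2,2)
Per-piece attacks for W:
  WB@(2,0): attacks (3,1) (4,2) (5,3) (1,1) (0,2) [ray(1,1) blocked at (5,3)]
  WK@(4,4): attacks (4,5) (4,3) (5,4) (3,4) (5,5) (5,3) (3,5) (3,3)
  WK@(5,3): attacks (5,4) (5,2) (4,3) (4,4) (4,2)
W attacks (4,3): yes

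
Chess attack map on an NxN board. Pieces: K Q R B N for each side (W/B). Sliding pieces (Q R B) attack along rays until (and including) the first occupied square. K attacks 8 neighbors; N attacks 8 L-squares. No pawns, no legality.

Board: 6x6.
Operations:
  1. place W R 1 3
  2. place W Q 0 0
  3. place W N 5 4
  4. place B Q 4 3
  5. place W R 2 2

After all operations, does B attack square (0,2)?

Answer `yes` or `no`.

Answer: no

Derivation:
Op 1: place WR@(1,3)
Op 2: place WQ@(0,0)
Op 3: place WN@(5,4)
Op 4: place BQ@(4,3)
Op 5: place WR@(2,2)
Per-piece attacks for B:
  BQ@(4,3): attacks (4,4) (4,5) (4,2) (4,1) (4,0) (5,3) (3,3) (2,3) (1,3) (5,4) (5,2) (3,4) (2,5) (3,2) (2,1) (1,0) [ray(-1,0) blocked at (1,3); ray(1,1) blocked at (5,4)]
B attacks (0,2): no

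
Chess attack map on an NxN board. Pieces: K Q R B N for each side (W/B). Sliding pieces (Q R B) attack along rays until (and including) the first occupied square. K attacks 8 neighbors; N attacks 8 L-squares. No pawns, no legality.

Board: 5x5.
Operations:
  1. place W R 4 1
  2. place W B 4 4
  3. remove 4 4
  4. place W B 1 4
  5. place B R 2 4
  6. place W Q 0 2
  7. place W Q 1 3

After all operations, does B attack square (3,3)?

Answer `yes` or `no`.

Op 1: place WR@(4,1)
Op 2: place WB@(4,4)
Op 3: remove (4,4)
Op 4: place WB@(1,4)
Op 5: place BR@(2,4)
Op 6: place WQ@(0,2)
Op 7: place WQ@(1,3)
Per-piece attacks for B:
  BR@(2,4): attacks (2,3) (2,2) (2,1) (2,0) (3,4) (4,4) (1,4) [ray(-1,0) blocked at (1,4)]
B attacks (3,3): no

Answer: no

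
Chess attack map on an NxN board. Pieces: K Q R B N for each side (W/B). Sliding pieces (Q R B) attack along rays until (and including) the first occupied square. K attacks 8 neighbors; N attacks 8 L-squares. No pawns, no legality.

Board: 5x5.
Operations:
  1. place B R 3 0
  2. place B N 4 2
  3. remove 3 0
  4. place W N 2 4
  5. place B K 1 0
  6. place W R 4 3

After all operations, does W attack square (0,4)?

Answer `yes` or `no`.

Op 1: place BR@(3,0)
Op 2: place BN@(4,2)
Op 3: remove (3,0)
Op 4: place WN@(2,4)
Op 5: place BK@(1,0)
Op 6: place WR@(4,3)
Per-piece attacks for W:
  WN@(2,4): attacks (3,2) (4,3) (1,2) (0,3)
  WR@(4,3): attacks (4,4) (4,2) (3,3) (2,3) (1,3) (0,3) [ray(0,-1) blocked at (4,2)]
W attacks (0,4): no

Answer: no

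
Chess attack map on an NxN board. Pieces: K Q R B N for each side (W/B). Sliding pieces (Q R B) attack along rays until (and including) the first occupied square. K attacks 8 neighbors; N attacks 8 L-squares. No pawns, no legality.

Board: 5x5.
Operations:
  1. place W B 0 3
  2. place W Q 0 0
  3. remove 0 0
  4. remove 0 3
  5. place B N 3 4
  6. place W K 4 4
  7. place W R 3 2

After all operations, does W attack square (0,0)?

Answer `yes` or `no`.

Op 1: place WB@(0,3)
Op 2: place WQ@(0,0)
Op 3: remove (0,0)
Op 4: remove (0,3)
Op 5: place BN@(3,4)
Op 6: place WK@(4,4)
Op 7: place WR@(3,2)
Per-piece attacks for W:
  WR@(3,2): attacks (3,3) (3,4) (3,1) (3,0) (4,2) (2,2) (1,2) (0,2) [ray(0,1) blocked at (3,4)]
  WK@(4,4): attacks (4,3) (3,4) (3,3)
W attacks (0,0): no

Answer: no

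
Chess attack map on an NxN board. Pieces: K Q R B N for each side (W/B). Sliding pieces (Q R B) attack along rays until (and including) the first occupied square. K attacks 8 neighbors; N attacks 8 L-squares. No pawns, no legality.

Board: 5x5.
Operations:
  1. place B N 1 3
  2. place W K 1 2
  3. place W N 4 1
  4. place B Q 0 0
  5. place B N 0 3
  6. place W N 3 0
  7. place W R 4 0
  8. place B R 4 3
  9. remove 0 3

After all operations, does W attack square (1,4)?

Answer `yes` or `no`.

Answer: no

Derivation:
Op 1: place BN@(1,3)
Op 2: place WK@(1,2)
Op 3: place WN@(4,1)
Op 4: place BQ@(0,0)
Op 5: place BN@(0,3)
Op 6: place WN@(3,0)
Op 7: place WR@(4,0)
Op 8: place BR@(4,3)
Op 9: remove (0,3)
Per-piece attacks for W:
  WK@(1,2): attacks (1,3) (1,1) (2,2) (0,2) (2,3) (2,1) (0,3) (0,1)
  WN@(3,0): attacks (4,2) (2,2) (1,1)
  WR@(4,0): attacks (4,1) (3,0) [ray(0,1) blocked at (4,1); ray(-1,0) blocked at (3,0)]
  WN@(4,1): attacks (3,3) (2,2) (2,0)
W attacks (1,4): no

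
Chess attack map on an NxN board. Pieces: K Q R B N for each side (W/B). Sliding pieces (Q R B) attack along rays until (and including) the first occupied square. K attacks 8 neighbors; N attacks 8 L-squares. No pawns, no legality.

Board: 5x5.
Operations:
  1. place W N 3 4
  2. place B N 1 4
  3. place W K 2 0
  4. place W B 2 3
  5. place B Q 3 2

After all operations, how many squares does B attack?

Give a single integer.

Op 1: place WN@(3,4)
Op 2: place BN@(1,4)
Op 3: place WK@(2,0)
Op 4: place WB@(2,3)
Op 5: place BQ@(3,2)
Per-piece attacks for B:
  BN@(1,4): attacks (2,2) (3,3) (0,2)
  BQ@(3,2): attacks (3,3) (3,4) (3,1) (3,0) (4,2) (2,2) (1,2) (0,2) (4,3) (4,1) (2,3) (2,1) (1,0) [ray(0,1) blocked at (3,4); ray(-1,1) blocked at (2,3)]
Union (13 distinct): (0,2) (1,0) (1,2) (2,1) (2,2) (2,3) (3,0) (3,1) (3,3) (3,4) (4,1) (4,2) (4,3)

Answer: 13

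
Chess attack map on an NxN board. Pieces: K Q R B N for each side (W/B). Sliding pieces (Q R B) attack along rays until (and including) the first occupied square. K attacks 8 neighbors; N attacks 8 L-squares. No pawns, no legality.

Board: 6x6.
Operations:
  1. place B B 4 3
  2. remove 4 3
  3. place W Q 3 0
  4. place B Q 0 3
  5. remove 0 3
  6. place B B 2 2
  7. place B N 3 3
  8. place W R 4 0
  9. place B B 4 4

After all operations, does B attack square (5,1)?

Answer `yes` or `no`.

Answer: no

Derivation:
Op 1: place BB@(4,3)
Op 2: remove (4,3)
Op 3: place WQ@(3,0)
Op 4: place BQ@(0,3)
Op 5: remove (0,3)
Op 6: place BB@(2,2)
Op 7: place BN@(3,3)
Op 8: place WR@(4,0)
Op 9: place BB@(4,4)
Per-piece attacks for B:
  BB@(2,2): attacks (3,3) (3,1) (4,0) (1,3) (0,4) (1,1) (0,0) [ray(1,1) blocked at (3,3); ray(1,-1) blocked at (4,0)]
  BN@(3,3): attacks (4,5) (5,4) (2,5) (1,4) (4,1) (5,2) (2,1) (1,2)
  BB@(4,4): attacks (5,5) (5,3) (3,5) (3,3) [ray(-1,-1) blocked at (3,3)]
B attacks (5,1): no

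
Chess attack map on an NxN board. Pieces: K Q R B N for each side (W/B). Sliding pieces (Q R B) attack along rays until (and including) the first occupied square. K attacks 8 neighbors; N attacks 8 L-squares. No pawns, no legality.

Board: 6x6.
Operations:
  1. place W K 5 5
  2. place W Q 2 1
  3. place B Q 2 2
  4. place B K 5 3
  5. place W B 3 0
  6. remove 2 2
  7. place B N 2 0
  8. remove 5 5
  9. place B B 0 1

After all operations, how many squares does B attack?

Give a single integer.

Answer: 13

Derivation:
Op 1: place WK@(5,5)
Op 2: place WQ@(2,1)
Op 3: place BQ@(2,2)
Op 4: place BK@(5,3)
Op 5: place WB@(3,0)
Op 6: remove (2,2)
Op 7: place BN@(2,0)
Op 8: remove (5,5)
Op 9: place BB@(0,1)
Per-piece attacks for B:
  BB@(0,1): attacks (1,2) (2,3) (3,4) (4,5) (1,0)
  BN@(2,0): attacks (3,2) (4,1) (1,2) (0,1)
  BK@(5,3): attacks (5,4) (5,2) (4,3) (4,4) (4,2)
Union (13 distinct): (0,1) (1,0) (1,2) (2,3) (3,2) (3,4) (4,1) (4,2) (4,3) (4,4) (4,5) (5,2) (5,4)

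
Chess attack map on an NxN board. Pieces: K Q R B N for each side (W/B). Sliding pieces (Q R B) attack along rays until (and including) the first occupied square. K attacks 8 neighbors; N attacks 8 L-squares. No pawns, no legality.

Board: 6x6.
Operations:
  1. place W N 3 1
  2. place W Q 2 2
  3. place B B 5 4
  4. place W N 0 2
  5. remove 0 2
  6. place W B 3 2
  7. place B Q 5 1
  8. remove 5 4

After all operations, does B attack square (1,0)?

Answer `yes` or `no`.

Op 1: place WN@(3,1)
Op 2: place WQ@(2,2)
Op 3: place BB@(5,4)
Op 4: place WN@(0,2)
Op 5: remove (0,2)
Op 6: place WB@(3,2)
Op 7: place BQ@(5,1)
Op 8: remove (5,4)
Per-piece attacks for B:
  BQ@(5,1): attacks (5,2) (5,3) (5,4) (5,5) (5,0) (4,1) (3,1) (4,2) (3,3) (2,4) (1,5) (4,0) [ray(-1,0) blocked at (3,1)]
B attacks (1,0): no

Answer: no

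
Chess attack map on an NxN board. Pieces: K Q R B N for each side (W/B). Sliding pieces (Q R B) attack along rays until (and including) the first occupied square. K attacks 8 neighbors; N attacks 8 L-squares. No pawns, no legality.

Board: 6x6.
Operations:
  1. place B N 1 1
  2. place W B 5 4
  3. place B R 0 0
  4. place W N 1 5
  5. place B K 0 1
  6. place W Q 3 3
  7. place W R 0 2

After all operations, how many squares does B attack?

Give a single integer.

Op 1: place BN@(1,1)
Op 2: place WB@(5,4)
Op 3: place BR@(0,0)
Op 4: place WN@(1,5)
Op 5: place BK@(0,1)
Op 6: place WQ@(3,3)
Op 7: place WR@(0,2)
Per-piece attacks for B:
  BR@(0,0): attacks (0,1) (1,0) (2,0) (3,0) (4,0) (5,0) [ray(0,1) blocked at (0,1)]
  BK@(0,1): attacks (0,2) (0,0) (1,1) (1,2) (1,0)
  BN@(1,1): attacks (2,3) (3,2) (0,3) (3,0)
Union (13 distinct): (0,0) (0,1) (0,2) (0,3) (1,0) (1,1) (1,2) (2,0) (2,3) (3,0) (3,2) (4,0) (5,0)

Answer: 13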